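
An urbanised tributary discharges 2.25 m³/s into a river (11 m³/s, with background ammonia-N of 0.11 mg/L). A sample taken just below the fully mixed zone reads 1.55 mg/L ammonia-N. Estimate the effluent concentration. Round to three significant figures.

8.59 mg/L

Mass balance: 11.00·0.1100 + 2.250·Cₑ = 13.25·1.550
→ Cₑ = (13.25·1.550 − 11.00·0.1100) / 2.250 = 8.590 mg/L.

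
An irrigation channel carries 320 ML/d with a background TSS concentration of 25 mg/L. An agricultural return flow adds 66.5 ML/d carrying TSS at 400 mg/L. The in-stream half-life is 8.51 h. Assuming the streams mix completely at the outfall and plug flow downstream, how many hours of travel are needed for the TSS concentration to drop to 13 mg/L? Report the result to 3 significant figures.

23.7 h

Flow-weighted average: C = (320.0·25.00 + 66.50·400.0) / 386.5 = 34600/386.5 = 89.52 mg/L.
Half-life 8.51 h → k = ln 2 / 8.51 = 0.08145 h⁻¹ = 1.955 d⁻¹.
89.52·exp(−k·t) = 13 → t = ln(89.52/13)/k = 85280 s = 23.69 h.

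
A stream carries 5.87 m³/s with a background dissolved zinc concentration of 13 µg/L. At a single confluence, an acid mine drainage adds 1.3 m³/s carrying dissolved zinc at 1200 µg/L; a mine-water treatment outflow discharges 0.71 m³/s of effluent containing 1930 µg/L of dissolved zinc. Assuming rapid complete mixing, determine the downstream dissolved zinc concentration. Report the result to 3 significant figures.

After mixing, C = (5.870·13.00 + 1.300·1200 + 0.7100·1930) / 7.880 = 3007/7.880 = 381.5 µg/L.

382 µg/L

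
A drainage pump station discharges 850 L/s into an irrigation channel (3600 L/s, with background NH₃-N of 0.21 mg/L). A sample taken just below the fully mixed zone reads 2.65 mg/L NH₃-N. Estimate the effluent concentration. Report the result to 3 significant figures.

13.0 mg/L

Mass balance: 3600·0.2100 + 850.0·Cₑ = 4450·2.650
→ Cₑ = (4450·2.650 − 3600·0.2100) / 850.0 = 12.98 mg/L.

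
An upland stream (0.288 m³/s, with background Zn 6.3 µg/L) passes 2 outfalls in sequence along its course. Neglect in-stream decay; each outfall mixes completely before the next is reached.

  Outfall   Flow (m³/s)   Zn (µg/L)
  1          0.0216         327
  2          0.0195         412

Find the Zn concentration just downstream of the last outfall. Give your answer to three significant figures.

51.4 µg/L

Outfall 1: combined Q = 0.3096 m³/s; C = (0.2880·6.300 + 0.02160·327.0)/0.3096 = 28.67 µg/L.
Outfall 2: combined Q = 0.3291 m³/s; C = (0.3096·28.67 + 0.01950·412.0)/0.3291 = 51.39 µg/L.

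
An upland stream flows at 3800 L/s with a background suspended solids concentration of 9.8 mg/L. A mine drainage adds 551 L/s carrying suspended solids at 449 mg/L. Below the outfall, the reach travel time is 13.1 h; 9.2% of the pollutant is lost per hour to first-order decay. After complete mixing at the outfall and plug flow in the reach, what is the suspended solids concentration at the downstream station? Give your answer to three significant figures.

18.5 mg/L

Conservation of mass: C = (3800·9.800 + 551.0·449.0) / 4351 = 284600/4351 = 65.42 mg/L.
9.2%/h lost → k = −ln(1 − 0.092) = 0.09651 h⁻¹.
After decay, C = 65.42 × e^(−kt) = 65.42 × 0.2824 = 18.48 mg/L.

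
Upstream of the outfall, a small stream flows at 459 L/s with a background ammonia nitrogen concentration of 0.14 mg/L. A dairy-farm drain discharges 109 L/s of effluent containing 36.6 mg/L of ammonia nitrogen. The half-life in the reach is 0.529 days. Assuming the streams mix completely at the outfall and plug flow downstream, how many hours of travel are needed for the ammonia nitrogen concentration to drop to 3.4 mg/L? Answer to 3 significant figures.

Mixed concentration C = ΣQC/ΣQ = (459.0·0.1400 + 109.0·36.60) / 568.0 = 4054/568.0 = 7.137 mg/L.
Half-life 0.529 d → k = ln 2 / 0.529 = 1.310 d⁻¹.
7.137·exp(−k·t) = 3.4 → t = ln(7.137/3.4)/k = 48890 s = 13.58 h.

13.6 h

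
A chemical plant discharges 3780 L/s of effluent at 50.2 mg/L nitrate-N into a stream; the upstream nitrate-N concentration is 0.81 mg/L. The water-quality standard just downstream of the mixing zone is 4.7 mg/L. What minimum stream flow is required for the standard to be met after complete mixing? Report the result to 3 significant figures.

Set C_mix = 4.7: (Q·0.8100 + 3780·50.20) / (Q + 3780) = 4.7
→ Q = 3780·(50.20 − 4.7)/(4.7 − 0.8100) = 44210 L/s.

44200 L/s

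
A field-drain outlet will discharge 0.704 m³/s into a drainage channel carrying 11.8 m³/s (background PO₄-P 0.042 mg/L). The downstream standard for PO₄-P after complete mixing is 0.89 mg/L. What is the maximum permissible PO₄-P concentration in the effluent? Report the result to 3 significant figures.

15.1 mg/L

At the limit, (Qr·Cr + Qe·Cₑ)/(Qr + Qe) = 0.89:
Cₑ = (12.50·0.89 − 11.80·0.04200) / 0.7040 = 15.10 mg/L.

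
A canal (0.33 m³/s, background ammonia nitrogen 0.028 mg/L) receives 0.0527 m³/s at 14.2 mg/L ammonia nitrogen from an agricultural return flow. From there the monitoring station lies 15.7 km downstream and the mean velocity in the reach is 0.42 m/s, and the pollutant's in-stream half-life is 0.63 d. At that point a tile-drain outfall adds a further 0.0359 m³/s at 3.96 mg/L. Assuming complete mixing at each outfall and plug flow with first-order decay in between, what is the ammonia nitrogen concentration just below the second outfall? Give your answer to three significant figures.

Conservation of mass: C = (0.3300·0.02800 + 0.05270·14.20) / 0.3827 = 0.7576/0.3827 = 1.980 mg/L; combined flow 0.3827 m³/s.
Travel time t = 15.7·1000 / 0.42 = 37380 s = 10.38 h.
Half-life 0.63 d → k = ln 2 / 0.63 = 1.100 d⁻¹.
Applying C = C₀e^(−kt): 1.980 × 0.6213 = 1.230 mg/L.
At the second outfall, C = (0.3827·1.230 + 0.03590·3.960) / (0.3827 + 0.03590) = 1.464 mg/L.

1.46 mg/L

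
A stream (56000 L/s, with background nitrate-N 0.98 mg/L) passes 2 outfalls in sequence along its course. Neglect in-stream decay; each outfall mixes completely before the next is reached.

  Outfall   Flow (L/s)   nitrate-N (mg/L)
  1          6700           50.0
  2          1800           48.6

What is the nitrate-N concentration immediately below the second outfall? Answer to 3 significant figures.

Outfall 1: combined Q = 62700 L/s; C = (56000·0.9800 + 6700·50.00)/62700 = 6.218 mg/L.
Outfall 2: combined Q = 64500 L/s; C = (62700·6.218 + 1800·48.60)/64500 = 7.401 mg/L.

7.40 mg/L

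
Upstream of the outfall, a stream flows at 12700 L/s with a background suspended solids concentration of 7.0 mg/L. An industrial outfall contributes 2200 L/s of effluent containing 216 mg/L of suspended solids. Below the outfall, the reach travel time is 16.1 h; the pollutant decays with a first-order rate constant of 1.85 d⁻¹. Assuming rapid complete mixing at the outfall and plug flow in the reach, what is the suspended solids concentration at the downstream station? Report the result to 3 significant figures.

Mass balance: C = (12700·7.000 + 2200·216.0) / 14900 = 564100/14900 = 37.86 mg/L.
After decay, C = 37.86 × e^(−kt) = 37.86 × 0.2891 = 10.94 mg/L.

10.9 mg/L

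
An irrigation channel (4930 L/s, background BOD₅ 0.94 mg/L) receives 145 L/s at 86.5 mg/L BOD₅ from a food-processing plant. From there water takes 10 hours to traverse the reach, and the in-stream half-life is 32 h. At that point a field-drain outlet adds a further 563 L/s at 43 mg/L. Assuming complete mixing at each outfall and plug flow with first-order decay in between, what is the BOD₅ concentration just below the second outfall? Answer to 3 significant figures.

Conservation of mass: C = (4930·0.9400 + 145.0·86.50) / 5075 = 17180/5075 = 3.385 mg/L; combined flow 5075 L/s.
Half-life 32 h → k = ln 2 / 32 = 0.02166 h⁻¹ = 0.5199 d⁻¹.
Applying C = C₀e^(−kt): 3.385 × 0.8052 = 2.725 mg/L.
At the second outfall, C = (5075·2.725 + 563.0·43.00) / (5075 + 563.0) = 6.747 mg/L.

6.75 mg/L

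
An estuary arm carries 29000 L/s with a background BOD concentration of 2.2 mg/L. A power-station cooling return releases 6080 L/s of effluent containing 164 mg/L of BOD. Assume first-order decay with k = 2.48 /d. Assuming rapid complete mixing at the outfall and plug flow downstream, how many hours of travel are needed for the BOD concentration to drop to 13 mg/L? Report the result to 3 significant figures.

Mass balance: C = (29000·2.200 + 6080·164.0) / 35080 = 1061000/35080 = 30.24 mg/L.
30.24·exp(−k·t) = 13 → t = ln(30.24/13)/k = 29410 s = 8.171 h.

8.17 h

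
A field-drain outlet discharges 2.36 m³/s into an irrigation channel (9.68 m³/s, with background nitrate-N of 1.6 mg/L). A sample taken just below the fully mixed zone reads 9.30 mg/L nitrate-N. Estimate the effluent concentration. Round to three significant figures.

40.9 mg/L

Mass balance: 9.680·1.600 + 2.360·Cₑ = 12.04·9.300
→ Cₑ = (12.04·9.300 − 9.680·1.600) / 2.360 = 40.88 mg/L.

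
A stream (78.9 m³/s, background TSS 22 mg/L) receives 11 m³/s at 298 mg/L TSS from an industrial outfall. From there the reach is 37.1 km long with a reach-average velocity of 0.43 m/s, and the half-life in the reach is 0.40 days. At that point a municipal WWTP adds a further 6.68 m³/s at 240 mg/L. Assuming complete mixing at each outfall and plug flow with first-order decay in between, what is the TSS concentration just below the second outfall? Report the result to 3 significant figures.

Conservation of mass: C = (78.90·22.00 + 11.00·298.0) / 89.90 = 5014/89.90 = 55.77 mg/L; combined flow 89.90 m³/s.
Travel time t = 37.1·1000 / 0.43 = 86280 s = 23.97 h.
Half-life 0.40 d → k = ln 2 / 0.40 = 1.733 d⁻¹.
Applying C = C₀e^(−kt): 55.77 × 0.1772 = 9.883 mg/L.
At the second outfall, C = (89.90·9.883 + 6.680·240.0) / (89.90 + 6.680) = 25.80 mg/L.

25.8 mg/L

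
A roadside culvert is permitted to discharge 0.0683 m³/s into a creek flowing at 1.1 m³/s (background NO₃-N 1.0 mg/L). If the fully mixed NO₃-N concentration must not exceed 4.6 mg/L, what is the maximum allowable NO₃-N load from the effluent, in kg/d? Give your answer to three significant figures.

Mass balance at the limit: 1.100·1.000 + 0.06830·Cₑ = 1.168·4.6 → Cₑ = 62.58 mg/L.
Load = 0.06830 m³/s × 62.58 g/m³ × 86 400 s/d = 369.3 kg/d.

369 kg/d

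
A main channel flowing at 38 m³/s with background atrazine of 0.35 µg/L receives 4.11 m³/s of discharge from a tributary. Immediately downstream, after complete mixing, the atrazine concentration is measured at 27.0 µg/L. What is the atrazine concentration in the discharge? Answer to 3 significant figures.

273 µg/L

Mass balance: 38.00·0.3500 + 4.110·Cₑ = 42.11·27.00
→ Cₑ = (42.11·27.00 − 38.00·0.3500) / 4.110 = 273.4 µg/L.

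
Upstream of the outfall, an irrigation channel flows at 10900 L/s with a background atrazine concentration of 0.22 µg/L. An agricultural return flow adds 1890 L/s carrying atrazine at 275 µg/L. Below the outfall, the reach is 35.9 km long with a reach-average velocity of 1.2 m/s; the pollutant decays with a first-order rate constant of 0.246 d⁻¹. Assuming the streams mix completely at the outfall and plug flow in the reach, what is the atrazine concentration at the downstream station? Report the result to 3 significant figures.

37.5 µg/L

Mixed concentration C = ΣQC/ΣQ = (10900·0.2200 + 1890·275.0) / 12790 = 522100/12790 = 40.82 µg/L.
Travel time t = 35.9·1000 / 1.2 = 29920 s = 8.310 h.
Decay over the reach: 40.82·exp(−kt) = 40.82·0.9183 = 37.49 µg/L.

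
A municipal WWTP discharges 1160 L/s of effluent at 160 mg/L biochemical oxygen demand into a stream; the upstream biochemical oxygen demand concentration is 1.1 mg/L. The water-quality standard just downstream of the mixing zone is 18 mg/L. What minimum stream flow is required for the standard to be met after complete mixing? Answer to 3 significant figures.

9750 L/s

Set C_mix = 18: (Q·1.100 + 1160·160.0) / (Q + 1160) = 18
→ Q = 1160·(160.0 − 18)/(18 − 1.100) = 9747 L/s.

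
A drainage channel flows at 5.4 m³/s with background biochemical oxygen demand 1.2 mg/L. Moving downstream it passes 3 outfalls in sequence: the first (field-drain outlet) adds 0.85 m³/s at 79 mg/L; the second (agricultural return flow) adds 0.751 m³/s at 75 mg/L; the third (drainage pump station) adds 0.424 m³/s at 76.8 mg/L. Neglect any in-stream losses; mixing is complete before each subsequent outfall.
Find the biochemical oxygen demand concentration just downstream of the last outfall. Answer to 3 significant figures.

21.9 mg/L

Below outfall 1: Q → 6.250 m³/s, C = (5.400·1.200 + 0.8500·79.00)/6.250 = 11.78 mg/L.
Below outfall 2: Q → 7.001 m³/s, C = (6.250·11.78 + 0.7510·75.00)/7.001 = 18.56 mg/L.
Below outfall 3: Q → 7.425 m³/s, C = (7.001·18.56 + 0.4240·76.80)/7.425 = 21.89 mg/L.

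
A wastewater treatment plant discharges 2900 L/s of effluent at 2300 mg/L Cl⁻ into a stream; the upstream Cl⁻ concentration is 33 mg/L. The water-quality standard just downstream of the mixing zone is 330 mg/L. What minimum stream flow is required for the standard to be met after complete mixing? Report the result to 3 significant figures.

Set C_mix = 330: (Q·33.00 + 2900·2300) / (Q + 2900) = 330
→ Q = 2900·(2300 − 330)/(330 − 33.00) = 19240 L/s.

19200 L/s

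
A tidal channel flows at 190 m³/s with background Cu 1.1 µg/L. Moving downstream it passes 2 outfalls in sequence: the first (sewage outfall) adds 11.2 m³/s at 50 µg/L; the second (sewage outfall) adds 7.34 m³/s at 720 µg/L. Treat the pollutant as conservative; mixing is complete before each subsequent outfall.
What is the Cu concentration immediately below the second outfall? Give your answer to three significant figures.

29.0 µg/L

Below outfall 1: Q → 201.2 m³/s, C = (190.0·1.100 + 11.20·50.00)/201.2 = 3.822 µg/L.
Below outfall 2: Q → 208.5 m³/s, C = (201.2·3.822 + 7.340·720.0)/208.5 = 29.03 µg/L.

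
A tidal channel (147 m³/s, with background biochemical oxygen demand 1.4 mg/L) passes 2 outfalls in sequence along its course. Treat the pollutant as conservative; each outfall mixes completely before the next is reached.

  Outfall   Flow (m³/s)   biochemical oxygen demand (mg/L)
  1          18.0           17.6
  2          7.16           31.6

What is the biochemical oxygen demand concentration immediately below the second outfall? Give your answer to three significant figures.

Below outfall 1: Q → 165.0 m³/s, C = (147.0·1.400 + 18.00·17.60)/165.0 = 3.167 mg/L.
Below outfall 2: Q → 172.2 m³/s, C = (165.0·3.167 + 7.160·31.60)/172.2 = 4.350 mg/L.

4.35 mg/L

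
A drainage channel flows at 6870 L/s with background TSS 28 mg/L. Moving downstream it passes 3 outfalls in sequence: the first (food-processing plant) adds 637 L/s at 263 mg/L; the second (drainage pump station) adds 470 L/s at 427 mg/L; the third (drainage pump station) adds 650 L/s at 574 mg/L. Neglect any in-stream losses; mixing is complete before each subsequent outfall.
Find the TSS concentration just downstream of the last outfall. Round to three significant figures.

Below outfall 1: Q → 7507 L/s, C = (6870·28.00 + 637.0·263.0)/7507 = 47.94 mg/L.
Below outfall 2: Q → 7977 L/s, C = (7507·47.94 + 470.0·427.0)/7977 = 70.27 mg/L.
Below outfall 3: Q → 8627 L/s, C = (7977·70.27 + 650.0·574.0)/8627 = 108.2 mg/L.

108 mg/L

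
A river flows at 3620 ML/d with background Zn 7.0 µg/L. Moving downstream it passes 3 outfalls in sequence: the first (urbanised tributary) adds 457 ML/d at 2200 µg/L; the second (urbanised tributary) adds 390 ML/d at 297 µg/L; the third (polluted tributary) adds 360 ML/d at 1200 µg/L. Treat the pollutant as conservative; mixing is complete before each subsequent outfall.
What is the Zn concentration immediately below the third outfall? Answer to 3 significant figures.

Outfall 1: combined Q = 4077 ML/d; C = (3620·7.000 + 457.0·2200)/4077 = 252.8 µg/L.
Outfall 2: combined Q = 4467 ML/d; C = (4077·252.8 + 390.0·297.0)/4467 = 256.7 µg/L.
Outfall 3: combined Q = 4827 ML/d; C = (4467·256.7 + 360.0·1200)/4827 = 327.0 µg/L.

327 µg/L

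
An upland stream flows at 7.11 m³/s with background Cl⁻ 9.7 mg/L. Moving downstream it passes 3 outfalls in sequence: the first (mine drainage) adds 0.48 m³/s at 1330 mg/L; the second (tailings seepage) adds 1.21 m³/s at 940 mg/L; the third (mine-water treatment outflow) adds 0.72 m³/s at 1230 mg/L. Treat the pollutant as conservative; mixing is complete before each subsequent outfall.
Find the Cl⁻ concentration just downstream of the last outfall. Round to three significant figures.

Outfall 1: combined Q = 7.590 m³/s; C = (7.110·9.700 + 0.4800·1330)/7.590 = 93.20 mg/L.
Outfall 2: combined Q = 8.800 m³/s; C = (7.590·93.20 + 1.210·940.0)/8.800 = 209.6 mg/L.
Outfall 3: combined Q = 9.520 m³/s; C = (8.800·209.6 + 0.7200·1230)/9.520 = 286.8 mg/L.

287 mg/L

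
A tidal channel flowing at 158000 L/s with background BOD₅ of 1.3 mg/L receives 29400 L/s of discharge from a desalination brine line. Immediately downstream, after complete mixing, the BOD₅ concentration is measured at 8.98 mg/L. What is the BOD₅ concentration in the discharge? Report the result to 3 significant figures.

50.3 mg/L

Mass balance: 158000·1.300 + 29400·Cₑ = 187400·8.980
→ Cₑ = (187400·8.980 − 158000·1.300) / 29400 = 50.25 mg/L.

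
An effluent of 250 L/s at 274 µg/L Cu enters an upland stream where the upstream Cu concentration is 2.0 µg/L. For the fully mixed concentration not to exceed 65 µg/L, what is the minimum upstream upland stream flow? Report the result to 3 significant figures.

829 L/s

Set C_mix = 65: (Q·2.000 + 250.0·274.0) / (Q + 250.0) = 65
→ Q = 250.0·(274.0 − 65)/(65 − 2.000) = 829.4 L/s.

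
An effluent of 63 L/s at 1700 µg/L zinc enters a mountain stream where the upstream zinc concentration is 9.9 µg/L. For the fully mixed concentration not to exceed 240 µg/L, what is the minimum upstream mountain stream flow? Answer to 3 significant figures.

400 L/s

Set C_mix = 240: (Q·9.900 + 63.00·1700) / (Q + 63.00) = 240
→ Q = 63.00·(1700 − 240)/(240 − 9.900) = 399.7 L/s.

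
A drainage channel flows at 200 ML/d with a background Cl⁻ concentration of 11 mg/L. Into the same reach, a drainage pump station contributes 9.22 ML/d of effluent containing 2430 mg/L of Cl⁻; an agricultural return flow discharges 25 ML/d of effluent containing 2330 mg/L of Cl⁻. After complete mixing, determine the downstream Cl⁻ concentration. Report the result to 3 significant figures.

Flow-weighted average: C = (200.0·11.00 + 9.220·2430 + 25.00·2330) / 234.2 = 82850/234.2 = 353.7 mg/L.

354 mg/L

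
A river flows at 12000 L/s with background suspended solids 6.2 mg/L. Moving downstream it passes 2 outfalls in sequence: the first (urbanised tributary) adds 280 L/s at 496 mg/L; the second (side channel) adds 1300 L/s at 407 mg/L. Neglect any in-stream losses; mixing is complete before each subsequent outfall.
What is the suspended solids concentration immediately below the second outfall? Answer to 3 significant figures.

54.7 mg/L

Below outfall 1: Q → 12280 L/s, C = (12000·6.200 + 280.0·496.0)/12280 = 17.37 mg/L.
Below outfall 2: Q → 13580 L/s, C = (12280·17.37 + 1300·407.0)/13580 = 54.67 mg/L.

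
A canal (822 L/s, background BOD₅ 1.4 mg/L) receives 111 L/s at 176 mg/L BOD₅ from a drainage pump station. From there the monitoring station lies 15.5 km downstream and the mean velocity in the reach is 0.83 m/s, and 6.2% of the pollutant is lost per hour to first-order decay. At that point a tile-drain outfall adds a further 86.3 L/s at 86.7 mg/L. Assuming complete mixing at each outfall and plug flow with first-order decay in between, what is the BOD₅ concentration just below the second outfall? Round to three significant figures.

21.9 mg/L

Conservation of mass: C = (822.0·1.400 + 111.0·176.0) / 933.0 = 20690/933.0 = 22.17 mg/L; combined flow 933.0 L/s.
Travel time t = 15.5·1000 / 0.83 = 18670 s = 5.187 h.
6.2%/h lost → k = −ln(1 − 0.062) = 0.06401 h⁻¹.
Decay over the reach: 22.17·exp(−kt) = 22.17·0.7175 = 15.91 mg/L.
At the second outfall, C = (933.0·15.91 + 86.30·86.70) / (933.0 + 86.30) = 21.90 mg/L.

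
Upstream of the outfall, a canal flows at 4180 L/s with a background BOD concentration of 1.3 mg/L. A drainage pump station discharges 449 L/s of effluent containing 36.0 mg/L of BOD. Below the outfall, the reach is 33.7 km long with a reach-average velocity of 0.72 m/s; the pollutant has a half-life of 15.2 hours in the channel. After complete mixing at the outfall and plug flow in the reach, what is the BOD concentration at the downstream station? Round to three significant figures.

2.58 mg/L

Flow-weighted average: C = (4180·1.300 + 449.0·36.00) / 4629 = 21600/4629 = 4.666 mg/L.
Travel time t = 33.7·1000 / 0.72 = 46810 s = 13.00 h.
Half-life 15.2 h → k = ln 2 / 15.2 = 0.04560 h⁻¹ = 1.094 d⁻¹.
Decay over the reach: 4.666·exp(−kt) = 4.666·0.5527 = 2.579 mg/L.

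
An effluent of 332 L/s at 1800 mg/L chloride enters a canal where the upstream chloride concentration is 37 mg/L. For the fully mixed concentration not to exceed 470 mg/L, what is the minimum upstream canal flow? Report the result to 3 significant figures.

1020 L/s

Set C_mix = 470: (Q·37.00 + 332.0·1800) / (Q + 332.0) = 470
→ Q = 332.0·(1800 − 470)/(470 − 37.00) = 1020 L/s.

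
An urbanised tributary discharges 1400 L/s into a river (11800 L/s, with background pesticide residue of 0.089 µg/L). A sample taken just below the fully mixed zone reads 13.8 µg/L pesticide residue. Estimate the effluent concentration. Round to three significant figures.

129 µg/L

Mass balance: 11800·0.08900 + 1400·Cₑ = 13200·13.80
→ Cₑ = (13200·13.80 − 11800·0.08900) / 1400 = 129.4 µg/L.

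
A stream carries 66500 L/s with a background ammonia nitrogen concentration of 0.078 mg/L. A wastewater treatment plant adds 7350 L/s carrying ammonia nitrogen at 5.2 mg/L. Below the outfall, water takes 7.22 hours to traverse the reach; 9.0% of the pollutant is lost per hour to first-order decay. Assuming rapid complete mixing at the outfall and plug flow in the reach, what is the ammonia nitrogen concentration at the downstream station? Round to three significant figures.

Mixed concentration C = ΣQC/ΣQ = (66500·0.07800 + 7350·5.200) / 73850 = 43410/73850 = 0.5878 mg/L.
9.0%/h lost → k = −ln(1 − 0.09) = 0.09431 h⁻¹.
After decay, C = 0.5878 × e^(−kt) = 0.5878 × 0.5061 = 0.2975 mg/L.

0.298 mg/L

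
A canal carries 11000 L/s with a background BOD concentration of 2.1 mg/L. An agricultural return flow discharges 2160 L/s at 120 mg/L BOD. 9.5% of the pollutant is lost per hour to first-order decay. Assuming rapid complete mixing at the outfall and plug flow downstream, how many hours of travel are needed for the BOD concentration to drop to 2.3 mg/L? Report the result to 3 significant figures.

22.4 h

Conservation of mass: C = (11000·2.100 + 2160·120.0) / 13160 = 282300/13160 = 21.45 mg/L.
9.5%/h lost → k = −ln(1 − 0.095) = 0.09982 h⁻¹.
21.45·exp(−k·t) = 2.3 → t = ln(21.45/2.3)/k = 80530 s = 22.37 h.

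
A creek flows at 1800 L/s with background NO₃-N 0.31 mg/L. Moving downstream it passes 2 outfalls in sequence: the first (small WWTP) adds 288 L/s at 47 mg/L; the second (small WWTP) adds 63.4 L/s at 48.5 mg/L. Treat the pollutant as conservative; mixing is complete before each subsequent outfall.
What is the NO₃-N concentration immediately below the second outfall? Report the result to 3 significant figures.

Below outfall 1: Q → 2088 L/s, C = (1800·0.3100 + 288.0·47.00)/2088 = 6.750 mg/L.
Below outfall 2: Q → 2151 L/s, C = (2088·6.750 + 63.40·48.50)/2151 = 7.980 mg/L.

7.98 mg/L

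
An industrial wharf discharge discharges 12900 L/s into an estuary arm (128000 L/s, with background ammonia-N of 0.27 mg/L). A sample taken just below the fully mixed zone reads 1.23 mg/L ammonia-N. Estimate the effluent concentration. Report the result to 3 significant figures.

Mass balance: 128000·0.2700 + 12900·Cₑ = 140900·1.230
→ Cₑ = (140900·1.230 − 128000·0.2700) / 12900 = 10.76 mg/L.

10.8 mg/L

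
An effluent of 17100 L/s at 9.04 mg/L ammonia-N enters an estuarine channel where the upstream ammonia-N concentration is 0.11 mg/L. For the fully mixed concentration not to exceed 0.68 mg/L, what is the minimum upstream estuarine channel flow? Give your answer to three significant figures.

Set C_mix = 0.68: (Q·0.1100 + 17100·9.040) / (Q + 17100) = 0.68
→ Q = 17100·(9.040 − 0.68)/(0.68 − 0.1100) = 250800 L/s.

251000 L/s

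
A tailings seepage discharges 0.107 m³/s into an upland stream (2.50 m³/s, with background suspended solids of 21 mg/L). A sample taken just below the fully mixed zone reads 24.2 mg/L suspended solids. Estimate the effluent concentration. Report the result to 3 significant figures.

Mass balance: 2.500·21.00 + 0.1070·Cₑ = 2.607·24.20
→ Cₑ = (2.607·24.20 − 2.500·21.00) / 0.1070 = 98.97 mg/L.

99.0 mg/L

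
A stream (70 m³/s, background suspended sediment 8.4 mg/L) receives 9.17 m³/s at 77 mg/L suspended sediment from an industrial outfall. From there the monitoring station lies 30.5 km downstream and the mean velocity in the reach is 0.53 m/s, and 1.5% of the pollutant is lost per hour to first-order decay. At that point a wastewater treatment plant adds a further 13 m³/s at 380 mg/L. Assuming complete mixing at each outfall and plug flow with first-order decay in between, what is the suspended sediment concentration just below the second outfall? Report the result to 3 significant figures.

After mixing, C = (70.00·8.400 + 9.170·77.00) / 79.17 = 1294/79.17 = 16.35 mg/L; combined flow 79.17 m³/s.
Travel time t = 30.5·1000 / 0.53 = 57550 s = 15.99 h.
1.5%/h lost → k = −ln(1 − 0.015) = 0.01511 h⁻¹.
First-order decay: C = 16.35·exp(−k·t) = 16.35·0.7854 = 12.84 mg/L.
At the second outfall, C = (79.17·12.84 + 13.00·380.0) / (79.17 + 13.00) = 64.62 mg/L.

64.6 mg/L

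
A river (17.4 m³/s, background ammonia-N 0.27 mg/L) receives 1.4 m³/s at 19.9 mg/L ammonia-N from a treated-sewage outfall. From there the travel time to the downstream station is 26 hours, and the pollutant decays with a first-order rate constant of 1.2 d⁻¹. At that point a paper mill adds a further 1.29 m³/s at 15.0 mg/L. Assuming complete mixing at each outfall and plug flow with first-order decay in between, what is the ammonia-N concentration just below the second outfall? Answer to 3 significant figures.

After mixing, C = (17.40·0.2700 + 1.400·19.90) / 18.80 = 32.56/18.80 = 1.732 mg/L; combined flow 18.80 m³/s.
Applying C = C₀e^(−kt): 1.732 × 0.2725 = 0.4720 mg/L.
At the second outfall, C = (18.80·0.4720 + 1.290·15.00) / (18.80 + 1.290) = 1.405 mg/L.

1.40 mg/L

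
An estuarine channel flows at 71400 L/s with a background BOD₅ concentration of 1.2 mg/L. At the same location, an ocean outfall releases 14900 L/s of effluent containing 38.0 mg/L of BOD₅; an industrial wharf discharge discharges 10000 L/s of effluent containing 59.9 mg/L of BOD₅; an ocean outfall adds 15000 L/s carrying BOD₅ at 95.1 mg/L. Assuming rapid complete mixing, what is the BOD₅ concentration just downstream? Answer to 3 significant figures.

24.1 mg/L

Mass balance: C = (71400·1.200 + 14900·38.00 + 10000·59.90 + 15000·95.10) / 111300 = 2677000/111300 = 24.06 mg/L.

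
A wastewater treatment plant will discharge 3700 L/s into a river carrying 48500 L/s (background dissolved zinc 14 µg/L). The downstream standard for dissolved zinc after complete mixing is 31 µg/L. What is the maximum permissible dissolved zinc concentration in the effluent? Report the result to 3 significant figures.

254 µg/L

At the limit, (Qr·Cr + Qe·Cₑ)/(Qr + Qe) = 31:
Cₑ = (52200·31 − 48500·14.00) / 3700 = 253.8 µg/L.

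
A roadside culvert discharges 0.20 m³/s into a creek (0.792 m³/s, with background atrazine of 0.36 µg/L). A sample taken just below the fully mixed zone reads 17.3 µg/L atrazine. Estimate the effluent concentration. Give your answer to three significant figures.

84.4 µg/L

Mass balance: 0.7920·0.3600 + 0.2000·Cₑ = 0.9920·17.30
→ Cₑ = (0.9920·17.30 − 0.7920·0.3600) / 0.2000 = 84.38 µg/L.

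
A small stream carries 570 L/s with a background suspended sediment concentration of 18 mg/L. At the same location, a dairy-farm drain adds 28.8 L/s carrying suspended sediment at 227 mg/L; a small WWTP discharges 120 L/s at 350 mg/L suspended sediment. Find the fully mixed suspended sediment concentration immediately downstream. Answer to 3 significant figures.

Mass balance: C = (570.0·18.00 + 28.80·227.0 + 120.0·350.0) / 718.8 = 58800/718.8 = 81.80 mg/L.

81.8 mg/L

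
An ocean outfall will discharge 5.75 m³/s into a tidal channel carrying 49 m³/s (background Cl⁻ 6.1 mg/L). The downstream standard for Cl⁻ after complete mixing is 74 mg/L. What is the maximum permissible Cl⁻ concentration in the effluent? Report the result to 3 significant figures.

At the limit, (Qr·Cr + Qe·Cₑ)/(Qr + Qe) = 74:
Cₑ = (54.75·74 − 49.00·6.100) / 5.750 = 652.6 mg/L.

653 mg/L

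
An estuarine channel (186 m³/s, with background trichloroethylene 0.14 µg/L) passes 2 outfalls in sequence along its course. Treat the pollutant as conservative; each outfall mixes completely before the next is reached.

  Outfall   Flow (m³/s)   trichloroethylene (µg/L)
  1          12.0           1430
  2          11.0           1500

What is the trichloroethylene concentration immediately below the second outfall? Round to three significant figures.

Outfall 1: combined Q = 198.0 m³/s; C = (186.0·0.1400 + 12.00·1430)/198.0 = 86.80 µg/L.
Outfall 2: combined Q = 209.0 m³/s; C = (198.0·86.80 + 11.00·1500)/209.0 = 161.2 µg/L.

161 µg/L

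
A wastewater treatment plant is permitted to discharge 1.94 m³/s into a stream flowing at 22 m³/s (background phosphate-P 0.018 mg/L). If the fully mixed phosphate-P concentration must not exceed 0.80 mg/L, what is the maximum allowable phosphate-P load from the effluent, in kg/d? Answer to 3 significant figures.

Mass balance at the limit: 22.00·0.01800 + 1.940·Cₑ = 23.94·0.80 → Cₑ = 9.668 mg/L.
Load = 1.940 m³/s × 9.668 g/m³ × 86 400 s/d = 1621 kg/d.

1620 kg/d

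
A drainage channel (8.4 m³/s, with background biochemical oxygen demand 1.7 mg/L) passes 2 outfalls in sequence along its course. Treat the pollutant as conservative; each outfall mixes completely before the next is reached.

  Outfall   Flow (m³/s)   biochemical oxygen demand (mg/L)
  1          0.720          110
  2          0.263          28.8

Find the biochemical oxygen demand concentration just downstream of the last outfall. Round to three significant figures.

Below outfall 1: Q → 9.120 m³/s, C = (8.400·1.700 + 0.7200·110.0)/9.120 = 10.25 mg/L.
Below outfall 2: Q → 9.383 m³/s, C = (9.120·10.25 + 0.2630·28.80)/9.383 = 10.77 mg/L.

10.8 mg/L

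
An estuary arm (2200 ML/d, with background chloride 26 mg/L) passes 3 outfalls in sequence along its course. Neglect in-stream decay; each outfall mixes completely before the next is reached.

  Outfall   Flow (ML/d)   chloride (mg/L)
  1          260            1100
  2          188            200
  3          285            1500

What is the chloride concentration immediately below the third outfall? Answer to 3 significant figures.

Below outfall 1: Q → 2460 ML/d, C = (2200·26.00 + 260.0·1100)/2460 = 139.5 mg/L.
Below outfall 2: Q → 2648 ML/d, C = (2460·139.5 + 188.0·200.0)/2648 = 143.8 mg/L.
Below outfall 3: Q → 2933 ML/d, C = (2648·143.8 + 285.0·1500)/2933 = 275.6 mg/L.

276 mg/L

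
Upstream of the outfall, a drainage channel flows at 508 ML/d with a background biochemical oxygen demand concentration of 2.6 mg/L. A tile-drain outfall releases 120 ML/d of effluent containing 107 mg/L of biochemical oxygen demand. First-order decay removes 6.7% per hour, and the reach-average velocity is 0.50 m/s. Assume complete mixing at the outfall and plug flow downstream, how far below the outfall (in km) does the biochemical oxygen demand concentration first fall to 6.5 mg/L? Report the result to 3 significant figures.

32.3 km

Flow-weighted average: C = (508.0·2.600 + 120.0·107.0) / 628.0 = 14160/628.0 = 22.55 mg/L.
6.7%/h lost → k = −ln(1 − 0.067) = 0.06935 h⁻¹.
Set 22.55·exp(−k·t) = 6.5 → t = ln(22.55/6.5)/k = 64570 s = 17.94 h.
Distance = v·t = 0.50·64570 = 32290 m = 32.29 km.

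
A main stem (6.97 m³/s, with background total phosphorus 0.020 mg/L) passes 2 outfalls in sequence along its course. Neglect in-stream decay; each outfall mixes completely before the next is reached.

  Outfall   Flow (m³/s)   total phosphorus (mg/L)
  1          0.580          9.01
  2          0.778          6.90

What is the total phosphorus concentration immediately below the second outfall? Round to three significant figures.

1.29 mg/L

Outfall 1: combined Q = 7.550 m³/s; C = (6.970·0.02000 + 0.5800·9.010)/7.550 = 0.7106 mg/L.
Outfall 2: combined Q = 8.328 m³/s; C = (7.550·0.7106 + 0.7780·6.900)/8.328 = 1.289 mg/L.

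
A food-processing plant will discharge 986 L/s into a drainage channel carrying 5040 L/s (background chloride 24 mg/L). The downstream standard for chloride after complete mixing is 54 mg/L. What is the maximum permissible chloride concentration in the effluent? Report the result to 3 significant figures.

207 mg/L

At the limit, (Qr·Cr + Qe·Cₑ)/(Qr + Qe) = 54:
Cₑ = (6026·54 − 5040·24.00) / 986.0 = 207.3 mg/L.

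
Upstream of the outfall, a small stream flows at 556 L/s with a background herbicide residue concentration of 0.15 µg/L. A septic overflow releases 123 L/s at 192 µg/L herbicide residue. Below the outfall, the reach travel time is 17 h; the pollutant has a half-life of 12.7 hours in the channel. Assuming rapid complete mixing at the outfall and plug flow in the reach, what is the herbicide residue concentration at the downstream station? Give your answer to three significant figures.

13.8 µg/L

Flow-weighted average: C = (556.0·0.1500 + 123.0·192.0) / 679.0 = 23700/679.0 = 34.90 µg/L.
Half-life 12.7 h → k = ln 2 / 12.7 = 0.05458 h⁻¹ = 1.310 d⁻¹.
Applying C = C₀e^(−kt): 34.90 × 0.3954 = 13.80 µg/L.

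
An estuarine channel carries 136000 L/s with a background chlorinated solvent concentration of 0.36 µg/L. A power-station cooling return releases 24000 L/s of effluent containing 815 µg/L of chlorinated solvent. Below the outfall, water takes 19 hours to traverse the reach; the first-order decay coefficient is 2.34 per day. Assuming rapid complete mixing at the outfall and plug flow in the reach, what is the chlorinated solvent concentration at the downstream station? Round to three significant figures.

Mixed concentration C = ΣQC/ΣQ = (136000·0.3600 + 24000·815.0) / 160000 = 19610000/160000 = 122.6 µg/L.
Applying C = C₀e^(−kt): 122.6 × 0.1568 = 19.22 µg/L.

19.2 µg/L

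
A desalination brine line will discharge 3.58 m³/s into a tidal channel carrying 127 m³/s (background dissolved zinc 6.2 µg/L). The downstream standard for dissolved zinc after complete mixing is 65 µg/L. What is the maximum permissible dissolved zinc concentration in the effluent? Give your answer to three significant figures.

2150 µg/L

At the limit, (Qr·Cr + Qe·Cₑ)/(Qr + Qe) = 65:
Cₑ = (130.6·65 − 127.0·6.200) / 3.580 = 2151 µg/L.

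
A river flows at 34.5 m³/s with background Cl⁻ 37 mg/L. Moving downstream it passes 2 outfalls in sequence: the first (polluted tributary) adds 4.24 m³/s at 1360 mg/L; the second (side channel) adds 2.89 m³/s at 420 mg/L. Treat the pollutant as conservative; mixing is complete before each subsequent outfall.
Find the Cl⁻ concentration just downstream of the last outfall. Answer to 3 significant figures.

After outfall 1: Q = 34.50 + 4.240 = 38.74 m³/s; C = (34.50·37.00 + 4.240·1360)/38.74 = 181.8 mg/L.
After outfall 2: Q = 38.74 + 2.890 = 41.63 m³/s; C = (38.74·181.8 + 2.890·420.0)/41.63 = 198.3 mg/L.

198 mg/L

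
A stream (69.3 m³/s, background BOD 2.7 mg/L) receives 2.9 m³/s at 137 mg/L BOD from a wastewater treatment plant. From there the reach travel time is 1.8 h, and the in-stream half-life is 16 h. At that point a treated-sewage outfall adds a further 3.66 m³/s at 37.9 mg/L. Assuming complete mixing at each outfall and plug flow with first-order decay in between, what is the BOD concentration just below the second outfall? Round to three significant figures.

8.95 mg/L

After mixing, C = (69.30·2.700 + 2.900·137.0) / 72.20 = 584.4/72.20 = 8.094 mg/L; combined flow 72.20 m³/s.
Half-life 16 h → k = ln 2 / 16 = 0.04332 h⁻¹ = 1.040 d⁻¹.
After decay, C = 8.094 × e^(−kt) = 8.094 × 0.9250 = 7.487 mg/L.
At the second outfall, C = (72.20·7.487 + 3.660·37.90) / (72.20 + 3.660) = 8.954 mg/L.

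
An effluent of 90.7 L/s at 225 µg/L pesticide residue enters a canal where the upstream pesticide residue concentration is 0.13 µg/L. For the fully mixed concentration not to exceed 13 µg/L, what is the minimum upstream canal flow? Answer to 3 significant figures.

Set C_mix = 13: (Q·0.1300 + 90.70·225.0) / (Q + 90.70) = 13
→ Q = 90.70·(225.0 − 13)/(13 − 0.1300) = 1494 L/s.

1490 L/s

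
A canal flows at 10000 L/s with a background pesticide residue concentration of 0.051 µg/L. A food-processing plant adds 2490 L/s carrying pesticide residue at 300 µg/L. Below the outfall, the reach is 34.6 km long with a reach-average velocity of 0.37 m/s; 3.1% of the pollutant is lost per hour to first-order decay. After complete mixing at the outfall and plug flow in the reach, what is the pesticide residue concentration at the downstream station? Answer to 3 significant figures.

26.4 µg/L

Conservation of mass: C = (10000·0.05100 + 2490·300.0) / 12490 = 747500/12490 = 59.85 µg/L.
Travel time t = 34.6·1000 / 0.37 = 93510 s = 25.98 h.
3.1%/h lost → k = −ln(1 − 0.031) = 0.03149 h⁻¹.
Applying C = C₀e^(−kt): 59.85 × 0.4413 = 26.41 µg/L.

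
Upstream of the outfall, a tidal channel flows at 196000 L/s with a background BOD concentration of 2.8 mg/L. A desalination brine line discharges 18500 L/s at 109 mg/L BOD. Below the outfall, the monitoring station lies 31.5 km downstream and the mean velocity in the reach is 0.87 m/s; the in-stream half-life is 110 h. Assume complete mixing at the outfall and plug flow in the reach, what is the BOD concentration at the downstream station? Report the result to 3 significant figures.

Flow-weighted average: C = (196000·2.800 + 18500·109.0) / 214500 = 2565000/214500 = 11.96 mg/L.
Travel time t = 31.5·1000 / 0.87 = 36210 s = 10.06 h.
Half-life 110 h → k = ln 2 / 110 = 0.006301 h⁻¹ = 0.1512 d⁻¹.
Applying C = C₀e^(−kt): 11.96 × 0.9386 = 11.23 mg/L.

11.2 mg/L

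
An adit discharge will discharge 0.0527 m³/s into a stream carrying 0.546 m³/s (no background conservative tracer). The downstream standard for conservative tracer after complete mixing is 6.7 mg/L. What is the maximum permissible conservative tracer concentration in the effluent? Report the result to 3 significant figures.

At the limit, (Qr·Cr + Qe·Cₑ)/(Qr + Qe) = 6.7:
Cₑ = (0.5987·6.7 − 0.5460·0) / 0.05270 = 76.12 mg/L.

76.1 mg/L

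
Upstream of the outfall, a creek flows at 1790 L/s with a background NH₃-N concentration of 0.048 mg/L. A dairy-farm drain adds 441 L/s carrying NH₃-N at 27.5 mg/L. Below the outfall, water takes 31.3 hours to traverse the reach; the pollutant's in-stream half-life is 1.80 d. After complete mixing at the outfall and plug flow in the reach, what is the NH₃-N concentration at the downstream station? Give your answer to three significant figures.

3.31 mg/L

Conservation of mass: C = (1790·0.04800 + 441.0·27.50) / 2231 = 12210/2231 = 5.474 mg/L.
Half-life 1.80 d → k = ln 2 / 1.80 = 0.3851 d⁻¹.
After decay, C = 5.474 × e^(−kt) = 5.474 × 0.6052 = 3.313 mg/L.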